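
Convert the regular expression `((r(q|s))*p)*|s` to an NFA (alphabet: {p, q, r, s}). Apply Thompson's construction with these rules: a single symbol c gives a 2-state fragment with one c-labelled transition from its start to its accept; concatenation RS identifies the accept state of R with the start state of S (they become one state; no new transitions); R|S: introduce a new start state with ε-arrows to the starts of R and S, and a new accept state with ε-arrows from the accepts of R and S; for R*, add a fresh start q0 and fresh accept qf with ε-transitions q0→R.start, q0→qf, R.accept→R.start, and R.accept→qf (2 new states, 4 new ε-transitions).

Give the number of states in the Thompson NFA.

16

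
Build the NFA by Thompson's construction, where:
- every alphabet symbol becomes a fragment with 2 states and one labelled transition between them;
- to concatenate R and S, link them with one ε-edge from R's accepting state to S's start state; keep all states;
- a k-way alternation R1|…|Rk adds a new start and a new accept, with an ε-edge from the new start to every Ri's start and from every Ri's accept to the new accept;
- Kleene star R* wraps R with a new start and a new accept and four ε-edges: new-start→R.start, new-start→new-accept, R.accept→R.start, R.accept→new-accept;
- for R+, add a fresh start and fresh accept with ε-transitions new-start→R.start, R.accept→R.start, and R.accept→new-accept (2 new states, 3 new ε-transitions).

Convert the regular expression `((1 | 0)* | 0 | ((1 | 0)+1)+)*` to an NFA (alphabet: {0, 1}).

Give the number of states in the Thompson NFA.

26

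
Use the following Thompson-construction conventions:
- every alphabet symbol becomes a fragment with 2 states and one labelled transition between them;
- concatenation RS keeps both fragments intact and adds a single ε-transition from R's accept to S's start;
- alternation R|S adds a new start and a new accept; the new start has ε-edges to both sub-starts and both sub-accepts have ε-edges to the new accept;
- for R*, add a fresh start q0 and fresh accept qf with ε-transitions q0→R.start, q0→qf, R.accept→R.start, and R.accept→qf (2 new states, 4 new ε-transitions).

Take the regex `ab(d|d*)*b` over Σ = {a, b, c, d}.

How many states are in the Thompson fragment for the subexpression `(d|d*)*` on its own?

10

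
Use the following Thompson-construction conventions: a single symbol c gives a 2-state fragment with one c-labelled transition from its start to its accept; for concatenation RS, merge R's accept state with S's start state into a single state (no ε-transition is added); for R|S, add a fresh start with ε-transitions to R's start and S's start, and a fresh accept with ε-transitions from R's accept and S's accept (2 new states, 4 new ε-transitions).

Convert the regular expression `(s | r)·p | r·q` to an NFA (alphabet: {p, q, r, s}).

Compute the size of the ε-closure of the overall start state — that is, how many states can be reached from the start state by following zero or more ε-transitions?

5

Let C(F) = |ε-closure(F.start)| within fragment F, and note whether F accepts ε. Symbol fragments have C = 1 and do not accept ε. Then:
  s | r — new start ε-reaches every alternative's start; none of them accept ε, so the new accept is not reached: |ε-closure| = 1 + 1 + 1 = 3
  (s | r)·p — |ε-closure| equals the left operand's closure size = 3 (its accept is not ε-reachable, so the closure stops there)
  r·q — same as the first factor's closure: |ε-closure| = 1
  (s | r)·p | r·q — new start ε-reaches every alternative's start; none of them accept ε, so the new accept is not reached: |ε-closure| = 1 + 3 + 1 = 5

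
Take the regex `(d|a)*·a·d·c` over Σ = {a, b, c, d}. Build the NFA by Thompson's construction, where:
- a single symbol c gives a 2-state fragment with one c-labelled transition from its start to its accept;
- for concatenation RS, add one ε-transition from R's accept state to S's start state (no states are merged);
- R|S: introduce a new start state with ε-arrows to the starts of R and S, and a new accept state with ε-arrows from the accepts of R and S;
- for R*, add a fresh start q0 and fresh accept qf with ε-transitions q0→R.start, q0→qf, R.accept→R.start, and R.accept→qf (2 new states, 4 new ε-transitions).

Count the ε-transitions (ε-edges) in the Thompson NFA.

Recursing over subexpressions:
Each of the 5 symbol leaves contributes 0 ε-transitions.
  d|a = 4 ε-transitions
  (d|a)* = 8 ε-transitions
  (d|a)*·a·d·c = 11 ε-transitions

11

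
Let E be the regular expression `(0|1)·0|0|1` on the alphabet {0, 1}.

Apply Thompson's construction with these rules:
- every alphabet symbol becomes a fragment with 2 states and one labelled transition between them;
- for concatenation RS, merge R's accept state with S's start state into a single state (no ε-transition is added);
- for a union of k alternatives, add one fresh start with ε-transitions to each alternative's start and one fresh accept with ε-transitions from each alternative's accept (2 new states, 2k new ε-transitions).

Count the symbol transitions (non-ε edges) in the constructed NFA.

Building bottom-up:
Each of the 5 symbol leaves contributes exactly 1 symbol transition.
  0|1 : 2 symbol transitions
  (0|1)·0 : 3 symbol transitions
  (0|1)·0|0|1 : 5 symbol transitions

5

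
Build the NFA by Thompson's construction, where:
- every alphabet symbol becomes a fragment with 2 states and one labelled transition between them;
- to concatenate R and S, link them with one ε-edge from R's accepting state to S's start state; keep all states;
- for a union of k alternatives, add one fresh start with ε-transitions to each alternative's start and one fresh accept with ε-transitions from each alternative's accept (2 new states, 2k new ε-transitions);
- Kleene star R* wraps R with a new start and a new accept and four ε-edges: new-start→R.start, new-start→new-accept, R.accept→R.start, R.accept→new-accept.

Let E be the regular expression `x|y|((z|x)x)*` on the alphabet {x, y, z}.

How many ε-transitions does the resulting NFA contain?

Recursing over subexpressions:
Each of the 5 symbol leaves contributes 0 ε-transitions.
  z|x — 4 ε-transitions
  (z|x)x — 5 ε-transitions
  ((z|x)x)* — 9 ε-transitions
  x|y|((z|x)x)* — 15 ε-transitions

15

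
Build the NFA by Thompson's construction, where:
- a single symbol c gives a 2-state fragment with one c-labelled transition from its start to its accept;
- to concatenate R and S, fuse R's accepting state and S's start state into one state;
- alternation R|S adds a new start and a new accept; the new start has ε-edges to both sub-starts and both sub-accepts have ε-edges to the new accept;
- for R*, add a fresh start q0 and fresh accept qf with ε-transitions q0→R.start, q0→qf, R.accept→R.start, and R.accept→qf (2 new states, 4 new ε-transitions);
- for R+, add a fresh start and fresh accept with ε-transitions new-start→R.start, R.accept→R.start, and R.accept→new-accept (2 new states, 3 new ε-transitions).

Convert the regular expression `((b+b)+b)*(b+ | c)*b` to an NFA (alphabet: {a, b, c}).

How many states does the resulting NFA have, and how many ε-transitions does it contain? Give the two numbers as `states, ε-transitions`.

Building bottom-up:
Each of the 6 symbol leaves contributes 2 states and 0 ε-transitions.
  b+ : 4 states, 3 ε-transitions
  b+b : 5 states, 3 ε-transitions
  (b+b)+ : 7 states, 6 ε-transitions
  (b+b)+b : 8 states, 6 ε-transitions
  ((b+b)+b)* : 10 states, 10 ε-transitions
  b+ : 4 states, 3 ε-transitions
  b+ | c : 8 states, 7 ε-transitions
  (b+ | c)* : 10 states, 11 ε-transitions
  ((b+b)+b)*(b+ | c)*b : 20 states, 21 ε-transitions

20, 21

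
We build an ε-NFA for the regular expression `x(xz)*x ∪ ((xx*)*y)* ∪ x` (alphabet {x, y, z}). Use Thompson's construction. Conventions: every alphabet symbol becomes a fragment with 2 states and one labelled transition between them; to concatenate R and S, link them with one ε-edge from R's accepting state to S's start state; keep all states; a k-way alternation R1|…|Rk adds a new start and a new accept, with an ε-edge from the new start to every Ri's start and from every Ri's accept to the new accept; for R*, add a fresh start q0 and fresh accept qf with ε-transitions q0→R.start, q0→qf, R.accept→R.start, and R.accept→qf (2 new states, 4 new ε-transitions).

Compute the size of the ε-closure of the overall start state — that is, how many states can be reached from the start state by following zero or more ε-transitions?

Compute the ε-closure size of each fragment's start state recursively; a symbol fragment's start has no outgoing ε-edge, so its closure is just itself (size 1).
  xz : |closure| equals the left operand's closure size = 1 (its accept is not ε-reachable, so the closure stops there)
  (xz)* : the star's fresh start ε-reaches both the body's start and the fresh accept: |closure| = 2 + 1 = 3
  x(xz)*x : |closure| equals the left operand's closure size = 1 (its accept is not ε-reachable, so the closure stops there)
  x* : |closure| = 1 (new start) + 1 (body) + 1 (new accept) = 3
  xx* : same as the first factor's closure: |closure| = 1
  (xx*)* : new start has ε-edges to the inner start and to the new accept, so |closure| = 2 + 1 = 3
  (xx*)*y : |closure| = 3 + 1 = 4 (closure spills across the concat boundary because the left factor accepts ε)
  ((xx*)*y)* : the star's fresh start ε-reaches both the body's start and the fresh accept: |closure| = 2 + 4 = 6
  x(xz)*x ∪ ((xx*)*y)* ∪ x : |closure| = 1 (new start) + (1 + 6 + 1) + 1 (new accept, since some branch ε-reaches its own accept) = 10

10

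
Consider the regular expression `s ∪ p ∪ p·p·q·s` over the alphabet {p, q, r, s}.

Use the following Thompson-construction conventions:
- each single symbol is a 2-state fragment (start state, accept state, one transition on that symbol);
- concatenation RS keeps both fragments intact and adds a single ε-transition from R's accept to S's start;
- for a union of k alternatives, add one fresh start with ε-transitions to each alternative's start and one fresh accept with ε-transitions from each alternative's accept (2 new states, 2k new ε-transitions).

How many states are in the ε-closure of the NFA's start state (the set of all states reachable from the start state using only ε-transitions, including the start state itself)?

4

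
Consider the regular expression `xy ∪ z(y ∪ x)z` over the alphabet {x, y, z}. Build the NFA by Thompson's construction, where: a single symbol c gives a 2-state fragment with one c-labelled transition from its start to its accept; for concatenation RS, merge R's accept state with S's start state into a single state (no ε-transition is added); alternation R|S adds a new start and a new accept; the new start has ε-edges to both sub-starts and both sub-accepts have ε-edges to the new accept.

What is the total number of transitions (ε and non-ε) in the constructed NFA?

Building bottom-up:
Each of the 6 symbol leaves contributes 1 transition (1 symbol, 0 ε).
  xy — 2 transitions (2 symbol, 0 ε)
  y ∪ x — 6 transitions (2 symbol, 4 ε)
  z(y ∪ x)z — 8 transitions (4 symbol, 4 ε)
  xy ∪ z(y ∪ x)z — 14 transitions (6 symbol, 8 ε)

14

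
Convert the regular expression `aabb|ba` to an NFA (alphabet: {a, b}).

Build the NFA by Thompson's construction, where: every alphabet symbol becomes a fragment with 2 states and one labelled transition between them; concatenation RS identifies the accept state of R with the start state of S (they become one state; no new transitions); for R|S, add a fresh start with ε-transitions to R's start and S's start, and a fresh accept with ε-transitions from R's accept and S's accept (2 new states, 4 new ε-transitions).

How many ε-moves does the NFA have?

Recursing over subexpressions:
Each of the 6 symbol leaves contributes 0 ε-transitions.
  aabb — 0 ε-transitions
  ba — 0 ε-transitions
  aabb|ba — 4 ε-transitions

4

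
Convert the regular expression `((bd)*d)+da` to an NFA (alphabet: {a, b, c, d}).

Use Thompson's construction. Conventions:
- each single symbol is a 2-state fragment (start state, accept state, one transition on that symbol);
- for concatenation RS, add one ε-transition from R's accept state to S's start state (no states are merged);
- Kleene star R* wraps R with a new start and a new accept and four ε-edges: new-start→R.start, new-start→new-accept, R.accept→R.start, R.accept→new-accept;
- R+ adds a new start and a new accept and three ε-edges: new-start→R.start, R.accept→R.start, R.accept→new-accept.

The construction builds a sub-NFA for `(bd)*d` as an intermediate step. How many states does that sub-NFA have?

8

Fragment for `(bd)*d`:
Each of the 3 symbol leaves contributes a 2-state fragment.
  bd → 4 states
  (bd)* → 6 states
  (bd)*d → 8 states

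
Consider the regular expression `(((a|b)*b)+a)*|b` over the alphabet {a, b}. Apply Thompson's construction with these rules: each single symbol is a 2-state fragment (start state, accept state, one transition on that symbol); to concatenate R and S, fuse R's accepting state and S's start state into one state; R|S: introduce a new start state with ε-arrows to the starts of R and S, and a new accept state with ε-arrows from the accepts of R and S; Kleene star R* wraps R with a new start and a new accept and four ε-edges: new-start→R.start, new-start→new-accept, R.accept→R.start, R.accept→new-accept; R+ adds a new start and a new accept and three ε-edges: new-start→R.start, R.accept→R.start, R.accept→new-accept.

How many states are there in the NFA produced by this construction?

18

Per subexpression:
Each of the 5 symbol leaves contributes a 2-state fragment.
  a|b = 6 states
  (a|b)* = 8 states
  (a|b)*b = 9 states
  ((a|b)*b)+ = 11 states
  ((a|b)*b)+a = 12 states
  (((a|b)*b)+a)* = 14 states
  (((a|b)*b)+a)*|b = 18 states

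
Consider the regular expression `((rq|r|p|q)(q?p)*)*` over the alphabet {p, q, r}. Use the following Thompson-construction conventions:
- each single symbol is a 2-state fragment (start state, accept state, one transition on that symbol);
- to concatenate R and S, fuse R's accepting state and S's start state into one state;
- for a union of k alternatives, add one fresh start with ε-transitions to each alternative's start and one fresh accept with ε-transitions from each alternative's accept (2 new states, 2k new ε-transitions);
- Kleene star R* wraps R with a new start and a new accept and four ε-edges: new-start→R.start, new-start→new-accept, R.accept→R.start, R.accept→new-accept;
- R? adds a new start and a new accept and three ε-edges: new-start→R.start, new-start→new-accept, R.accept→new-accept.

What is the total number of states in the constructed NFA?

19

Bottom-up over the parse tree:
Each of the 7 symbol leaves contributes a 2-state fragment.
  rq : 3 states
  rq|r|p|q : 11 states
  q? : 4 states
  q?p : 5 states
  (q?p)* : 7 states
  (rq|r|p|q)(q?p)* : 17 states
  ((rq|r|p|q)(q?p)*)* : 19 states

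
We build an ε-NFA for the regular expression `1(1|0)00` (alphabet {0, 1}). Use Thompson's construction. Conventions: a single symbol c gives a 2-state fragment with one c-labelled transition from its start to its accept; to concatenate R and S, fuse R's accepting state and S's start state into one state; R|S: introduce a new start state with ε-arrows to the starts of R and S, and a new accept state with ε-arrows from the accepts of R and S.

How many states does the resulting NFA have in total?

Per subexpression:
Each of the 5 symbol leaves contributes a 2-state fragment.
  1|0 = 6 states
  1(1|0)00 = 9 states

9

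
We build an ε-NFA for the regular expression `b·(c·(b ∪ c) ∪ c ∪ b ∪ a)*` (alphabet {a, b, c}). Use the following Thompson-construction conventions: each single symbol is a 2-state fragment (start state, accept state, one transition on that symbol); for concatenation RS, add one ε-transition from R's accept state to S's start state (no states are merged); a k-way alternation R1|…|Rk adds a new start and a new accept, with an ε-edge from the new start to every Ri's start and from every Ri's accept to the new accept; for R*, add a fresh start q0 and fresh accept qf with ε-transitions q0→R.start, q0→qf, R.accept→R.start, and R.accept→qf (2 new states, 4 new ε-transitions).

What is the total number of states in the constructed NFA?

20

Recursing over subexpressions:
Each of the 7 symbol leaves contributes a 2-state fragment.
  b ∪ c → 6 states
  c·(b ∪ c) → 8 states
  c·(b ∪ c) ∪ c ∪ b ∪ a → 16 states
  (c·(b ∪ c) ∪ c ∪ b ∪ a)* → 18 states
  b·(c·(b ∪ c) ∪ c ∪ b ∪ a)* → 20 states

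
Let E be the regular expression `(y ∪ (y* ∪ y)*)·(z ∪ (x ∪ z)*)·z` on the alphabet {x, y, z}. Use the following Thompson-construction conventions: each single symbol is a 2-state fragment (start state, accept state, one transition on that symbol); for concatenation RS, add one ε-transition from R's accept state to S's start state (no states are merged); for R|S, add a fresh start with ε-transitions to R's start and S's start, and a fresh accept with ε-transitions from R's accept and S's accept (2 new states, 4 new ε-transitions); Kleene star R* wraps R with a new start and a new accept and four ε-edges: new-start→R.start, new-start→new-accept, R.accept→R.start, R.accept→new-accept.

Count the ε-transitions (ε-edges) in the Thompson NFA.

Per subexpression:
Each of the 7 symbol leaves contributes 0 ε-transitions.
  y* : 4 ε-transitions
  y* ∪ y : 8 ε-transitions
  (y* ∪ y)* : 12 ε-transitions
  y ∪ (y* ∪ y)* : 16 ε-transitions
  x ∪ z : 4 ε-transitions
  (x ∪ z)* : 8 ε-transitions
  z ∪ (x ∪ z)* : 12 ε-transitions
  (y ∪ (y* ∪ y)*)·(z ∪ (x ∪ z)*)·z : 30 ε-transitions

30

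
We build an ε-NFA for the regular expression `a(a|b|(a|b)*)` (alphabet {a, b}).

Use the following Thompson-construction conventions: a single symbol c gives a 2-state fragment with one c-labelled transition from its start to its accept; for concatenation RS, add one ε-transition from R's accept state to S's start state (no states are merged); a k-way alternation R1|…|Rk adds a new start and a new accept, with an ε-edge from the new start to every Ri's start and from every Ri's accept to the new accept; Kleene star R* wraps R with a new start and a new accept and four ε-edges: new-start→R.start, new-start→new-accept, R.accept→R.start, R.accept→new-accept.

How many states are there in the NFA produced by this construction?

16

Building bottom-up:
Each of the 5 symbol leaves contributes a 2-state fragment.
  a|b — 6 states
  (a|b)* — 8 states
  a|b|(a|b)* — 14 states
  a(a|b|(a|b)*) — 16 states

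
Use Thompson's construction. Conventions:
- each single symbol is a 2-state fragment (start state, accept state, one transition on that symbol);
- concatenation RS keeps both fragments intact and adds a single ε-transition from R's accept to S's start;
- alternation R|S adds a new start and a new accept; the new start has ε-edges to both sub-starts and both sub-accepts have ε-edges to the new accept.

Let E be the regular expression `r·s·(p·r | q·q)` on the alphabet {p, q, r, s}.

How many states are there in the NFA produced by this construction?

By structural recursion:
Each of the 6 symbol leaves contributes a 2-state fragment.
  p·r → 4 states
  q·q → 4 states
  p·r | q·q → 10 states
  r·s·(p·r | q·q) → 14 states

14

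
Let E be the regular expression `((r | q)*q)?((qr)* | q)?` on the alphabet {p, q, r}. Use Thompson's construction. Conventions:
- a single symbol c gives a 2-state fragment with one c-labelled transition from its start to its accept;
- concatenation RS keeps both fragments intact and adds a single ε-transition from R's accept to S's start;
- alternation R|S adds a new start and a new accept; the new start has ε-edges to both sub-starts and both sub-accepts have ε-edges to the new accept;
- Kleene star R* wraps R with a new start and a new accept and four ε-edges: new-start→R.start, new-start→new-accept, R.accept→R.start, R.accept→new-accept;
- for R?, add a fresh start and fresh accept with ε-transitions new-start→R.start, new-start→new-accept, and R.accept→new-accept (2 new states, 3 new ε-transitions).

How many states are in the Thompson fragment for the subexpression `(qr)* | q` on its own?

10

Fragment for `(qr)* | q`:
Each of the 3 symbol leaves contributes a 2-state fragment.
  qr → 4 states
  (qr)* → 6 states
  (qr)* | q → 10 states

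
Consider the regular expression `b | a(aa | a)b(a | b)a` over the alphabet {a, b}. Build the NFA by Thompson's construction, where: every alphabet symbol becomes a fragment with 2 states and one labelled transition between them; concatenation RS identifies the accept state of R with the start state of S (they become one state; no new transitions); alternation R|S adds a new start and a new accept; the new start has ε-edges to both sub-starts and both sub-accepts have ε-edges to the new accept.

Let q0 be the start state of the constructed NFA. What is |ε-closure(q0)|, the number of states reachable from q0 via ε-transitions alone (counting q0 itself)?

Let C(F) = |ε-closure(F.start)| within fragment F, and note whether F accepts ε. Symbol fragments have C = 1 and do not accept ε. Then:
  aa → |closure| equals the left operand's closure size = 1 (its accept is not ε-reachable, so the closure stops there)
  aa | a → new start ε-reaches every alternative's start; none of them accept ε, so the new accept is not reached: |closure| = 1 + 1 + 1 = 3
  a | b → |closure| = 1 + 1 + 1 = 3 (the new accept is not ε-reachable since no branch accepts ε)
  a(aa | a)b(a | b)a → |closure| equals the left operand's closure size = 1 (its accept is not ε-reachable, so the closure stops there)
  b | a(aa | a)b(a | b)a → new start ε-reaches every alternative's start; none of them accept ε, so the new accept is not reached: |closure| = 1 + 1 + 1 = 3

3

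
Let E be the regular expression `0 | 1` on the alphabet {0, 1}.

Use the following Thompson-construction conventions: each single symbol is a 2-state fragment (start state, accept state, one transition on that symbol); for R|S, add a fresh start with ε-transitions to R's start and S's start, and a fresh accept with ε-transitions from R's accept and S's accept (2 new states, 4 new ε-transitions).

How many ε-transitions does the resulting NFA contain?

4

By structural recursion:
Each of the 2 symbol leaves contributes 0 ε-transitions.
  0 | 1 → 4 ε-transitions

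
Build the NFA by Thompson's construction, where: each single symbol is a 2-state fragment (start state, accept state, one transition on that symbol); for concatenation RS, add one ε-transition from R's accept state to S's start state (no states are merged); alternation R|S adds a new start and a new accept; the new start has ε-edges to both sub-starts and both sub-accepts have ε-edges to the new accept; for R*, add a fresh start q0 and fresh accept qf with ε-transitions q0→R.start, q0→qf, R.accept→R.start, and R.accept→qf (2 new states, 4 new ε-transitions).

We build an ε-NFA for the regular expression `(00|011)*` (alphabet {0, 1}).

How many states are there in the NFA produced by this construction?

Bottom-up over the parse tree:
Each of the 5 symbol leaves contributes a 2-state fragment.
  00 : 4 states
  011 : 6 states
  00|011 : 12 states
  (00|011)* : 14 states

14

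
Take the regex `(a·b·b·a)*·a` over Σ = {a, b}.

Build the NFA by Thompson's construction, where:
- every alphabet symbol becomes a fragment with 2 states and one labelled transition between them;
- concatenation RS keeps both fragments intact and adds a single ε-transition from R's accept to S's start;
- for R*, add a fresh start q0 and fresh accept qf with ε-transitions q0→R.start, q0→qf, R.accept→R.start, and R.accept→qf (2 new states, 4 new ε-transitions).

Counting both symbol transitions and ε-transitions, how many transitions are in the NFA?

13

Bottom-up over the parse tree:
Each of the 5 symbol leaves contributes 1 transition (1 symbol, 0 ε).
  a·b·b·a : 7 transitions (4 symbol, 3 ε)
  (a·b·b·a)* : 11 transitions (4 symbol, 7 ε)
  (a·b·b·a)*·a : 13 transitions (5 symbol, 8 ε)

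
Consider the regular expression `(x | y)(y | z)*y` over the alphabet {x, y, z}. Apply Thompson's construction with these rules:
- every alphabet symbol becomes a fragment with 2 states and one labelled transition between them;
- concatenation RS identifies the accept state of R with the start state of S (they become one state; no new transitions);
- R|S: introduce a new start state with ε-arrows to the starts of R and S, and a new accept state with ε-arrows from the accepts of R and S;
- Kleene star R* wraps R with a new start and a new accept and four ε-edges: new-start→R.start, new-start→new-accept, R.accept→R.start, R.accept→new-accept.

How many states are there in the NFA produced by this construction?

By structural recursion:
Each of the 5 symbol leaves contributes a 2-state fragment.
  x | y = 6 states
  y | z = 6 states
  (y | z)* = 8 states
  (x | y)(y | z)*y = 14 states

14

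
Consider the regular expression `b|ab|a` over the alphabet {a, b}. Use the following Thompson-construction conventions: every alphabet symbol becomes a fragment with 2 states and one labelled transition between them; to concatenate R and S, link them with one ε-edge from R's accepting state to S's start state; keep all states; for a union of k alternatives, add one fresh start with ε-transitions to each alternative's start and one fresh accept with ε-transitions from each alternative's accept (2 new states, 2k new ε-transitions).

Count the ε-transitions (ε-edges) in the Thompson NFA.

Building bottom-up:
Each of the 4 symbol leaves contributes 0 ε-transitions.
  ab → 1 ε-transition
  b|ab|a → 7 ε-transitions

7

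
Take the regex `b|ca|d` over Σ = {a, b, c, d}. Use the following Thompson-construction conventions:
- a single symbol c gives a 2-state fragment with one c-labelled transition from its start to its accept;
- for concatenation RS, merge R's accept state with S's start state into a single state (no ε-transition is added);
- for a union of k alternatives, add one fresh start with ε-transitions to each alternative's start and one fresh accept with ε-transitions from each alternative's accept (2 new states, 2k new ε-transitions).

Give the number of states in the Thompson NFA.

9

By structural recursion:
Each of the 4 symbol leaves contributes a 2-state fragment.
  ca = 3 states
  b|ca|d = 9 states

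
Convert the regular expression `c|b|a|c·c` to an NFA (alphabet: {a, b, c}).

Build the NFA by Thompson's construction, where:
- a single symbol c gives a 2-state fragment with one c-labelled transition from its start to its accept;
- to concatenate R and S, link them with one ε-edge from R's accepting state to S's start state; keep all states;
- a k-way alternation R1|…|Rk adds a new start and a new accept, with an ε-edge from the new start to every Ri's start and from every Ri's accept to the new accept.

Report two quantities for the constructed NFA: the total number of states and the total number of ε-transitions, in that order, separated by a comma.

12, 9

Per subexpression:
Each of the 5 symbol leaves contributes 2 states and 0 ε-transitions.
  c·c → 4 states, 1 ε-transition
  c|b|a|c·c → 12 states, 9 ε-transitions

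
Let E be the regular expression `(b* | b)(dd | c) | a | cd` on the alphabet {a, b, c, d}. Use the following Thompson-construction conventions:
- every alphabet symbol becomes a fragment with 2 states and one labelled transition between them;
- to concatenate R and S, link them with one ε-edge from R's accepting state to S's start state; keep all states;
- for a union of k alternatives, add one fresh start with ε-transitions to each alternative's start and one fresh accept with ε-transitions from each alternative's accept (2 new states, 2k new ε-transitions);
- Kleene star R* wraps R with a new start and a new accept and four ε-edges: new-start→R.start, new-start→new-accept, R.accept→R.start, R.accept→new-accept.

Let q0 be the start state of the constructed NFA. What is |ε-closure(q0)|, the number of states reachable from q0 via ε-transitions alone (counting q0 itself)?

Let C(F) = |ε-closure(F.start)| within fragment F, and note whether F accepts ε. Symbol fragments have C = 1 and do not accept ε. Then:
  b* — |closure| = 1 (new start) + 1 (body) + 1 (new accept) = 3
  b* | b — |closure| = 1 (new start) + (3 + 1) + 1 (new accept, since some branch ε-reaches its own accept) = 6
  dd — same as the first factor's closure: |closure| = 1
  dd | c — new start ε-reaches every alternative's start; none of them accept ε, so the new accept is not reached: |closure| = 1 + 1 + 1 = 3
  (b* | b)(dd | c) — the left operand accepts ε, so the closure extends into the next operand (via the concat ε-link); |closure| = 6 + 3 = 9
  cd — same as the first factor's closure: |closure| = 1
  (b* | b)(dd | c) | a | cd — new start ε-reaches every alternative's start; none of them accept ε, so the new accept is not reached: |closure| = 1 + 9 + 1 + 1 = 12

12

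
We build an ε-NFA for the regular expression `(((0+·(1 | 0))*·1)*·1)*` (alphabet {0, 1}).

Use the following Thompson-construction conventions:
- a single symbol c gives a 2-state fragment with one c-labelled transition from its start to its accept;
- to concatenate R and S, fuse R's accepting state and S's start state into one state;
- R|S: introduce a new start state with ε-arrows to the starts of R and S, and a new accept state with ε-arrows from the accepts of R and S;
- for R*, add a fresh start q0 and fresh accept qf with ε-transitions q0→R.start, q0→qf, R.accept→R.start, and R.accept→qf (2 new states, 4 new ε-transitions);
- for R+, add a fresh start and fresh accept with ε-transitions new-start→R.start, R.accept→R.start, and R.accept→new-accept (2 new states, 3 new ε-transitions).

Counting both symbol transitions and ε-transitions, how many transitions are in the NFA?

Bottom-up over the parse tree:
Each of the 5 symbol leaves contributes 1 transition (1 symbol, 0 ε).
  0+ : 4 transitions (1 symbol, 3 ε)
  1 | 0 : 6 transitions (2 symbol, 4 ε)
  0+·(1 | 0) : 10 transitions (3 symbol, 7 ε)
  (0+·(1 | 0))* : 14 transitions (3 symbol, 11 ε)
  (0+·(1 | 0))*·1 : 15 transitions (4 symbol, 11 ε)
  ((0+·(1 | 0))*·1)* : 19 transitions (4 symbol, 15 ε)
  ((0+·(1 | 0))*·1)*·1 : 20 transitions (5 symbol, 15 ε)
  (((0+·(1 | 0))*·1)*·1)* : 24 transitions (5 symbol, 19 ε)

24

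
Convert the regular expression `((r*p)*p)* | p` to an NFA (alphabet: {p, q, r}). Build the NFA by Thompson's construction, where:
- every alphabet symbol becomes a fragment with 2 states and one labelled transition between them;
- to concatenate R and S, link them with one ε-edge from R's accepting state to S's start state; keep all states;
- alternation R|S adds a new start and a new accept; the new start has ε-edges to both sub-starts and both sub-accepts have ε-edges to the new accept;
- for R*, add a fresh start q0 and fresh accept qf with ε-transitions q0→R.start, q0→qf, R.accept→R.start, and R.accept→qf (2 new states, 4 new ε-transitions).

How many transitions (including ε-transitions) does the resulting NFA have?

By structural recursion:
Each of the 4 symbol leaves contributes 1 transition (1 symbol, 0 ε).
  r* → 5 transitions (1 symbol, 4 ε)
  r*p → 7 transitions (2 symbol, 5 ε)
  (r*p)* → 11 transitions (2 symbol, 9 ε)
  (r*p)*p → 13 transitions (3 symbol, 10 ε)
  ((r*p)*p)* → 17 transitions (3 symbol, 14 ε)
  ((r*p)*p)* | p → 22 transitions (4 symbol, 18 ε)

22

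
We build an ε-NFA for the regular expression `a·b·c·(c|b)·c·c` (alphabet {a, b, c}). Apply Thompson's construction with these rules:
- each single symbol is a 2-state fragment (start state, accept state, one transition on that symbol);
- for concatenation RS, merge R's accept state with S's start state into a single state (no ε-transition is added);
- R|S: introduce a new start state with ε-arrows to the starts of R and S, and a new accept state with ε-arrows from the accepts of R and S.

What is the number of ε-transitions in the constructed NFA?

4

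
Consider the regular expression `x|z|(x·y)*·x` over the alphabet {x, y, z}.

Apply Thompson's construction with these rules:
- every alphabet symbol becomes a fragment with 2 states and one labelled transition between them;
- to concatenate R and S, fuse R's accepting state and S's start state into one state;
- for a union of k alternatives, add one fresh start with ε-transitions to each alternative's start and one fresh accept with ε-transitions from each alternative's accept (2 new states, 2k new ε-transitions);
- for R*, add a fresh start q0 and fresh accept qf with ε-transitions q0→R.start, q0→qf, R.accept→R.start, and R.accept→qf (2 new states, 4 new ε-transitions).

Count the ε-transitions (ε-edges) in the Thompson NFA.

By structural recursion:
Each of the 5 symbol leaves contributes 0 ε-transitions.
  x·y — 0 ε-transitions
  (x·y)* — 4 ε-transitions
  (x·y)*·x — 4 ε-transitions
  x|z|(x·y)*·x — 10 ε-transitions

10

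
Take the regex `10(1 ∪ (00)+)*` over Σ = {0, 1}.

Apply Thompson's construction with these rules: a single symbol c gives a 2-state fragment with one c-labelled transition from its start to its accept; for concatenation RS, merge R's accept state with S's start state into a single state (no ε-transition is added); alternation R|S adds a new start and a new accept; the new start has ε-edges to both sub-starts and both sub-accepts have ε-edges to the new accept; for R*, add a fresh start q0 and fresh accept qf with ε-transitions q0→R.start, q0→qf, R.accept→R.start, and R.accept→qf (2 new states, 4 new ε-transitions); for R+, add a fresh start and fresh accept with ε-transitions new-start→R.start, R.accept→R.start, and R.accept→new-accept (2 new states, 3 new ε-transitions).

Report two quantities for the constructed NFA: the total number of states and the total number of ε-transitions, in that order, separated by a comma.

13, 11

Building bottom-up:
Each of the 5 symbol leaves contributes 2 states and 0 ε-transitions.
  00 → 3 states, 0 ε-transitions
  (00)+ → 5 states, 3 ε-transitions
  1 ∪ (00)+ → 9 states, 7 ε-transitions
  (1 ∪ (00)+)* → 11 states, 11 ε-transitions
  10(1 ∪ (00)+)* → 13 states, 11 ε-transitions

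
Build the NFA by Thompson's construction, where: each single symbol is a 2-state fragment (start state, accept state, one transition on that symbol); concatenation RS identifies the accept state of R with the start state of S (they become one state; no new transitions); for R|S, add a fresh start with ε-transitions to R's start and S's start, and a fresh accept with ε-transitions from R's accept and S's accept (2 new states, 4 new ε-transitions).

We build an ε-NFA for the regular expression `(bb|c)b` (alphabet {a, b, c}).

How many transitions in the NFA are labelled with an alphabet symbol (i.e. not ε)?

Recursing over subexpressions:
Each of the 4 symbol leaves contributes exactly 1 symbol transition.
  bb = 2 symbol transitions
  bb|c = 3 symbol transitions
  (bb|c)b = 4 symbol transitions

4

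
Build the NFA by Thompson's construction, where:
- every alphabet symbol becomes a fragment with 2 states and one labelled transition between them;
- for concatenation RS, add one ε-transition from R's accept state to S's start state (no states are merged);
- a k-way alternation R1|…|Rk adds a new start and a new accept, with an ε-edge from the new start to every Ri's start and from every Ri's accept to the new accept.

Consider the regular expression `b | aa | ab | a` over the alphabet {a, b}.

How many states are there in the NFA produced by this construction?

14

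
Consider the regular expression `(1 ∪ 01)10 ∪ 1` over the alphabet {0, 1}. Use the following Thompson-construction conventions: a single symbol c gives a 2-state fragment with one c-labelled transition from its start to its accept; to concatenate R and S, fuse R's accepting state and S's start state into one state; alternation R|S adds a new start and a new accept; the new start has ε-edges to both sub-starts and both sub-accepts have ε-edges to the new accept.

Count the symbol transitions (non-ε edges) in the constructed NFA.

6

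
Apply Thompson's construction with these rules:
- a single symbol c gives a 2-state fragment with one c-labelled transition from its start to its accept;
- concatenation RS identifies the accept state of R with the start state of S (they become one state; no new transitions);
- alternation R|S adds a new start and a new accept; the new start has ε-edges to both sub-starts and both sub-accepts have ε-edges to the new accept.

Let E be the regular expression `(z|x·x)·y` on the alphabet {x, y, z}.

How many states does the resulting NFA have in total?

By structural recursion:
Each of the 4 symbol leaves contributes a 2-state fragment.
  x·x — 3 states
  z|x·x — 7 states
  (z|x·x)·y — 8 states

8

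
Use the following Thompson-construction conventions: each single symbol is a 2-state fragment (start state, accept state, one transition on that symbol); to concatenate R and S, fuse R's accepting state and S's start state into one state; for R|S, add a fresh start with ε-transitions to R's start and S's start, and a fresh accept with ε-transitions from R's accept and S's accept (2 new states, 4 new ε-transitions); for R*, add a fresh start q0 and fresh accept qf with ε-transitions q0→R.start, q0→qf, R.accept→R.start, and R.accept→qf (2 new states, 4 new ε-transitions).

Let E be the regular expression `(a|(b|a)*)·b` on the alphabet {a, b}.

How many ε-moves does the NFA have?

12

Per subexpression:
Each of the 4 symbol leaves contributes 0 ε-transitions.
  b|a = 4 ε-transitions
  (b|a)* = 8 ε-transitions
  a|(b|a)* = 12 ε-transitions
  (a|(b|a)*)·b = 12 ε-transitions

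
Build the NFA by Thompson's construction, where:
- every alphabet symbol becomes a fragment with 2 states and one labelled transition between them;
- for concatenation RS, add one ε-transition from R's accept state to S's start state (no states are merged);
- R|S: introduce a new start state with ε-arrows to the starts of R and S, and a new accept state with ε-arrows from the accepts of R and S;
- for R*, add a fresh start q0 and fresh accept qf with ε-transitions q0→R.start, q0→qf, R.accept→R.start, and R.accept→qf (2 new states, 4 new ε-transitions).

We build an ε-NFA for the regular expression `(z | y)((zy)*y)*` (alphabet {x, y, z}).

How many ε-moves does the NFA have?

Recursing over subexpressions:
Each of the 5 symbol leaves contributes 0 ε-transitions.
  z | y = 4 ε-transitions
  zy = 1 ε-transition
  (zy)* = 5 ε-transitions
  (zy)*y = 6 ε-transitions
  ((zy)*y)* = 10 ε-transitions
  (z | y)((zy)*y)* = 15 ε-transitions

15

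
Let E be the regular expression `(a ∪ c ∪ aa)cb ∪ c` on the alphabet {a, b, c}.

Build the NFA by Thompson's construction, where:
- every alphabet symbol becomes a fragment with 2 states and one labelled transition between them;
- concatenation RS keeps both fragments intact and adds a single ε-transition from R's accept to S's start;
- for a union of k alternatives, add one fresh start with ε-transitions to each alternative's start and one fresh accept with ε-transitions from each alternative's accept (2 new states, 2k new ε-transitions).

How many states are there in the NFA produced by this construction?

18

Building bottom-up:
Each of the 7 symbol leaves contributes a 2-state fragment.
  aa — 4 states
  a ∪ c ∪ aa — 10 states
  (a ∪ c ∪ aa)cb — 14 states
  (a ∪ c ∪ aa)cb ∪ c — 18 states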